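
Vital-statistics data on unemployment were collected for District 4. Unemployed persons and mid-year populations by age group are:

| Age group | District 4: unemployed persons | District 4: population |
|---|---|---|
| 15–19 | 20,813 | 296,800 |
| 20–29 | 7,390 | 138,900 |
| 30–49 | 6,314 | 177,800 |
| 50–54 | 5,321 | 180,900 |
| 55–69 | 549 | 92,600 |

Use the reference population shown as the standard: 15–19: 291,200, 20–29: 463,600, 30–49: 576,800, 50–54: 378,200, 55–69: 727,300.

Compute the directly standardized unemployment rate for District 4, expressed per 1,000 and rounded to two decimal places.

Age-specific rates per 1,000 for District 4: 70.125, 53.204, 35.512, 29.414, 5.929.
Standard total = 2,437,100; weights = 0.1195, 0.1902, 0.2367, 0.1552, 0.2984.
Standardized rate: 0.1195×70.125 + 0.1902×53.204 + 0.2367×35.512 + 0.1552×29.414 + 0.2984×5.929 = 33.2383 per 1,000.

33.24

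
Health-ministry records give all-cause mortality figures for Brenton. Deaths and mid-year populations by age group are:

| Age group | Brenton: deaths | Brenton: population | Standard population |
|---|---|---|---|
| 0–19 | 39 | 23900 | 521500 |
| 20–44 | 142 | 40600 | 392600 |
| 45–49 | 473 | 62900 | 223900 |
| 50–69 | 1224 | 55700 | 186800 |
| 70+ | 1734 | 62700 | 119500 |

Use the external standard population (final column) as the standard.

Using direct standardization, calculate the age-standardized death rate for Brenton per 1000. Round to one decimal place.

7.8

Age-specific rates per 1000 for Brenton: 1.632, 3.498, 7.520, 21.975, 27.656.
Standard total = 1444300; weights = 0.3611, 0.2718, 0.1550, 0.1293, 0.0827.
Standardized rate: 0.3611×1.632 + 0.2718×3.498 + 0.1550×7.520 + 0.1293×21.975 + 0.0827×27.656 = 7.8360 per 1000.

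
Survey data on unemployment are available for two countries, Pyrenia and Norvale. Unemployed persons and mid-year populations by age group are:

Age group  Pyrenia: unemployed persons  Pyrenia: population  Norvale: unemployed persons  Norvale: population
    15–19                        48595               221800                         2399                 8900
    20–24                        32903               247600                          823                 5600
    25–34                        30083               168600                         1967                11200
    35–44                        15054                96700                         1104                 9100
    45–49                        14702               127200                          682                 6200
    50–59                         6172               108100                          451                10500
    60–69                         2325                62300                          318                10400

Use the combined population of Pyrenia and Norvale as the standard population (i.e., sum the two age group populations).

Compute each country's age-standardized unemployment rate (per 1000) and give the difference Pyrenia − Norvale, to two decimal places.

-7.45

Age-specific rates per 1000 for Pyrenia: 219.094, 132.888, 178.428, 155.677, 115.582, 57.095, 37.319.
For Norvale: 269.551, 146.964, 175.625, 121.319, 110.000, 42.952, 30.577.
Combined standard total = 1094200; weights = 0.2108, 0.2314, 0.1643, 0.0967, 0.1219, 0.1084, 0.0664.
Pyrenia: 0.2108×219.094 + 0.2314×132.888 + 0.1643×178.428 + 0.0967×155.677 + 0.1219×115.582 + 0.1084×57.095 + 0.0664×37.319 = 144.0755 per 1000.
Norvale: 0.2108×269.551 + 0.2314×146.964 + 0.1643×175.625 + 0.0967×121.319 + 0.1219×110.000 + 0.1084×42.952 + 0.0664×30.577 = 151.5268 per 1000.
Difference = 144.0755 − 151.5268 = -7.4513.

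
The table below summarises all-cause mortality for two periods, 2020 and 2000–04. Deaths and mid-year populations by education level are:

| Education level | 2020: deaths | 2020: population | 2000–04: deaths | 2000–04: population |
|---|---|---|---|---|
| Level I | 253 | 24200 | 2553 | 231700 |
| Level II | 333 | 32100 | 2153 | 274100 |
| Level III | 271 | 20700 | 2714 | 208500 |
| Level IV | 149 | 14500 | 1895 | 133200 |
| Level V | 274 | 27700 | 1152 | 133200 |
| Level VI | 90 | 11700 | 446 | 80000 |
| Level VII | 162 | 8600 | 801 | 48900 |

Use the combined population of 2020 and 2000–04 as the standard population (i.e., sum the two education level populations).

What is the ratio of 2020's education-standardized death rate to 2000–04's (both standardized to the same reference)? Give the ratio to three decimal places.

Education-specific rates per 100000 for 2020: 1045.45, 1037.38, 1309.18, 1027.59, 989.17, 769.23, 1883.72.
For 2000–04: 1101.86, 785.48, 1301.68, 1422.67, 864.86, 557.50, 1638.04.
Combined standard total = 1249100; weights = 0.2049, 0.2451, 0.1835, 0.1182, 0.1288, 0.0734, 0.0460.
2020: 0.2049×1045.45 + 0.2451×1037.38 + 0.1835×1309.18 + 0.1182×1027.59 + 0.1288×989.17 + 0.0734×769.23 + 0.0460×1883.72 = 1100.8139 per 100000.
2000–04: 0.2049×1101.86 + 0.2451×785.48 + 0.1835×1301.68 + 0.1182×1422.67 + 0.1288×864.86 + 0.0734×557.50 + 0.0460×1638.04 = 1053.0934 per 100000.
Ratio = 1100.8139 ÷ 1053.0934 = 1.04531.

1.045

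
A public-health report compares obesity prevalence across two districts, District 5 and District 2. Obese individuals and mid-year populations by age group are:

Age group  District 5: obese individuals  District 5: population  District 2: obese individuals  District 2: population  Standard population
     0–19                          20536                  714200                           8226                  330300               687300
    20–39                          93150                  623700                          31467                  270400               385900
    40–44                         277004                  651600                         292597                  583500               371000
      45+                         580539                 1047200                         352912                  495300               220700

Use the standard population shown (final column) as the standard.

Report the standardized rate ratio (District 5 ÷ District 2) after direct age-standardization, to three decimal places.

Age-specific rates per 1000 for District 5: 28.754, 149.351, 425.114, 554.373.
For District 2: 24.905, 116.372, 501.452, 712.522.
Standard total = 1664900; weights = 0.4128, 0.2318, 0.2228, 0.1326.
District 5: 0.4128×28.754 + 0.2318×149.351 + 0.2228×425.114 + 0.1326×554.373 = 214.7061 per 1000.
District 2: 0.4128×24.905 + 0.2318×116.372 + 0.2228×501.452 + 0.1326×712.522 = 243.4483 per 1000.
Ratio = 214.7061 ÷ 243.4483 = 0.88194.

0.882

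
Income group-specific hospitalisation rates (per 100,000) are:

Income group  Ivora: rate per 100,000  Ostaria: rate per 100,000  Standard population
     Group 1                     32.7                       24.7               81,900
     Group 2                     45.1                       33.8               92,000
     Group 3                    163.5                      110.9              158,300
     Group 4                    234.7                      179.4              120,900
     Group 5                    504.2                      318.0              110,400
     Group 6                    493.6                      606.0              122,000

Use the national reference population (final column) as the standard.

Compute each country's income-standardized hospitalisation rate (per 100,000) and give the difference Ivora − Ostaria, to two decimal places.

Standard total = 685,500; weights = 0.1195, 0.1342, 0.2309, 0.1764, 0.1611, 0.1780.
Ivora: 0.1195×32.7 + 0.1342×45.1 + 0.2309×163.5 + 0.1764×234.7 + 0.1611×504.2 + 0.1780×493.6 = 258.1583 per 100,000.
Ostaria: 0.1195×24.7 + 0.1342×33.8 + 0.2309×110.9 + 0.1764×179.4 + 0.1611×318.0 + 0.1780×606.0 = 223.8026 per 100,000.
Difference = 258.1583 − 223.8026 = 34.3557.

34.36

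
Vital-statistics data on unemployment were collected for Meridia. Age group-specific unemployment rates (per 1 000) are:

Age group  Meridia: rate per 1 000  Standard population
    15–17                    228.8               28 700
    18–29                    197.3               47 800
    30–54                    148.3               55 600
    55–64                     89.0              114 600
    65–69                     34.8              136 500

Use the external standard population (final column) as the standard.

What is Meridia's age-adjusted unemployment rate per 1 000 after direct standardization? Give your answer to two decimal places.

102.28

Standard total = 383 200; weights = 0.0749, 0.1247, 0.1451, 0.2991, 0.3562.
Standardized rate: 0.0749×228.8 + 0.1247×197.3 + 0.1451×148.3 + 0.2991×89.0 + 0.3562×34.8 = 102.2771 per 1 000.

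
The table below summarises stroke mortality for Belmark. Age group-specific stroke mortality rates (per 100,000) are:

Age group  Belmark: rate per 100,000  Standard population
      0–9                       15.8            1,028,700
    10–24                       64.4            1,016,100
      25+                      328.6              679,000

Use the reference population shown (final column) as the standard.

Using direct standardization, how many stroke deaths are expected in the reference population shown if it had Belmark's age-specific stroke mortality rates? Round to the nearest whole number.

3048

Expected stroke deaths = Σ (standard pop × age-specific rate ÷ 100,000)
= 1,028,700×15.8/100,000 + 1,016,100×64.4/100,000 + 679,000×328.6/100,000
= 162.53 + 654.37 + 2231.19 = 3048.10.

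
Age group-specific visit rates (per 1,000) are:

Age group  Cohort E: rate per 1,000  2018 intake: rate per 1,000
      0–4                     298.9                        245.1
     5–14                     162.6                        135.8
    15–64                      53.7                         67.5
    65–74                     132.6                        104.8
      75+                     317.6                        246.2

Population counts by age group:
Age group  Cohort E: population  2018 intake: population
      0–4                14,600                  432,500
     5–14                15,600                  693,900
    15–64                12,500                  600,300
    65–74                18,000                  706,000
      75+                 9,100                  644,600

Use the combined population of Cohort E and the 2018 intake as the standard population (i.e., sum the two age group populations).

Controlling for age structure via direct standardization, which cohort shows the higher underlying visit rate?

Cohort E

Combined standard total = 3,147,100; weights = 0.1421, 0.2254, 0.1947, 0.2301, 0.2077.
Cohort E: 0.1421×298.9 + 0.2254×162.6 + 0.1947×53.7 + 0.2301×132.6 + 0.2077×317.6 = 186.0531 per 1,000.
The 2018 intake: 0.1421×245.1 + 0.2254×135.8 + 0.1947×67.5 + 0.2301×104.8 + 0.2077×246.2 = 153.8287 per 1,000.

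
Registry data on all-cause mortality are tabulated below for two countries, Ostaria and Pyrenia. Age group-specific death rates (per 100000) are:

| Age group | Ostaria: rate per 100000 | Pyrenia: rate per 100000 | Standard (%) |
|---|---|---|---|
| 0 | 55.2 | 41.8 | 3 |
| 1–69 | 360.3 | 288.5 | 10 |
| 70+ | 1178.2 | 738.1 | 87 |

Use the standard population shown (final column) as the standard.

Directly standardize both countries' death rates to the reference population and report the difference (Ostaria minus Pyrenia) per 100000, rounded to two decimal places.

390.47

Standard weights: 0.03, 0.10, 0.87.
Ostaria: 0.0300×55.2 + 0.1000×360.3 + 0.8700×1178.2 = 1062.7200 per 100000.
Pyrenia: 0.0300×41.8 + 0.1000×288.5 + 0.8700×738.1 = 672.2510 per 100000.
Difference = 1062.7200 − 672.2510 = 390.4690.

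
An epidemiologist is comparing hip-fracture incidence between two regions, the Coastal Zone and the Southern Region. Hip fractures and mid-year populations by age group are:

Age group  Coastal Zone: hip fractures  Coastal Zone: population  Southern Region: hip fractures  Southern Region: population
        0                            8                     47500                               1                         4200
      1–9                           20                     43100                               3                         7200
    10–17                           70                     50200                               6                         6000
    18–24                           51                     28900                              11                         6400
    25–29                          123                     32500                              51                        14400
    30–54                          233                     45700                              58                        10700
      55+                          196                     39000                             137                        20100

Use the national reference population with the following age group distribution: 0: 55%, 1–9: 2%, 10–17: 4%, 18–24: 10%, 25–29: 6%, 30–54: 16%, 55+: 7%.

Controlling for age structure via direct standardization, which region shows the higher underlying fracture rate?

Age-specific rates per 100000 for the Coastal Zone: 16.84, 46.40, 139.44, 176.47, 378.46, 509.85, 502.56.
For the Southern Region: 23.81, 41.67, 100.00, 171.88, 354.17, 542.06, 681.59.
Standard weights: 0.55, 0.02, 0.04, 0.10, 0.06, 0.16, 0.07.
The Coastal Zone: 0.5500×16.84 + 0.0200×46.40 + 0.0400×139.44 + 0.1000×176.47 + 0.0600×378.46 + 0.1600×509.85 + 0.0700×502.56 = 172.8787 per 100000.
The Southern Region: 0.5500×23.81 + 0.0200×41.67 + 0.0400×100.00 + 0.1000×171.88 + 0.0600×354.17 + 0.1600×542.06 + 0.0700×681.59 = 190.8065 per 100000.

Southern Region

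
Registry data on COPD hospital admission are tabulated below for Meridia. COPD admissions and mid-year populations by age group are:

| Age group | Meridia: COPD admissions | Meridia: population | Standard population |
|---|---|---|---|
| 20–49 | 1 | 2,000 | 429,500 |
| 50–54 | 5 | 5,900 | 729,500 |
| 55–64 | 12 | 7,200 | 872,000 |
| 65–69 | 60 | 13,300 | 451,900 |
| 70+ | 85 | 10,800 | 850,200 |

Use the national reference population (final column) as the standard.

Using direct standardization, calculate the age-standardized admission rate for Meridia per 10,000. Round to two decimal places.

Age-specific rates per 10,000 for Meridia: 5.00, 8.47, 16.67, 45.11, 78.70.
Standard total = 3,333,100; weights = 0.1289, 0.2189, 0.2616, 0.1356, 0.2551.
Standardized rate: 0.1289×5.00 + 0.2189×8.47 + 0.2616×16.67 + 0.1356×45.11 + 0.2551×78.70 = 33.0513 per 10,000.

33.05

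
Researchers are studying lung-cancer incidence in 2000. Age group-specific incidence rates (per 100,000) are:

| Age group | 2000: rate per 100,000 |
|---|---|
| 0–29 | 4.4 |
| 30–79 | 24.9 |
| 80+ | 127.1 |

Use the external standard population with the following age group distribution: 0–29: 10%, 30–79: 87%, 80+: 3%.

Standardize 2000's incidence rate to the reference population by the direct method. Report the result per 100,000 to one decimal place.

Standard weights: 0.10, 0.87, 0.03.
Standardized rate: 0.1000×4.4 + 0.8700×24.9 + 0.0300×127.1 = 25.9160 per 100,000.

25.9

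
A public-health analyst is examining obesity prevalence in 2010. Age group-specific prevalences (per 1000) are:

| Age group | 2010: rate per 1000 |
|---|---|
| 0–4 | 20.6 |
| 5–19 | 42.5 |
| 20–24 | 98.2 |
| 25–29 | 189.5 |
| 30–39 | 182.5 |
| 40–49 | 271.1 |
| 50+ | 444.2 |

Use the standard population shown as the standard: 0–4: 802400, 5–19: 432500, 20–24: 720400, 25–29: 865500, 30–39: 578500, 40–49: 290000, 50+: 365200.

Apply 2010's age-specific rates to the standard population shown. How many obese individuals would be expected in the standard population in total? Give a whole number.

Expected obese individuals = Σ (standard pop × age-specific rate ÷ 1000)
= 802400×20.6/1000 + 432500×42.5/1000 + 720400×98.2/1000 + 865500×189.5/1000 + 578500×182.5/1000 + 290000×271.1/1000 + 365200×444.2/1000
= 16529.44 + 18381.25 + 70743.28 + 164012.25 + 105576.25 + 78619.00 + 162221.84 = 616083.31.

616083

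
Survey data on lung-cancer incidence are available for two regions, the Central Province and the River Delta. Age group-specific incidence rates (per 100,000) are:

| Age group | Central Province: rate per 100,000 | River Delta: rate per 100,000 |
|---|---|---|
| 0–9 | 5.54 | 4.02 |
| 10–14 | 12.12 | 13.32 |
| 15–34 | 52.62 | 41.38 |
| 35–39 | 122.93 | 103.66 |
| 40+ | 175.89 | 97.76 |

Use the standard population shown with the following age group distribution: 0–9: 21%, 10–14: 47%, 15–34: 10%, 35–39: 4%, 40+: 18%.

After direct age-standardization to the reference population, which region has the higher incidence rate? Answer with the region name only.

Central Province

Standard weights: 0.21, 0.47, 0.10, 0.04, 0.18.
The Central Province: 0.2100×5.54 + 0.4700×12.12 + 0.1000×52.62 + 0.0400×122.93 + 0.1800×175.89 = 48.6992 per 100,000.
The River Delta: 0.2100×4.02 + 0.4700×13.32 + 0.1000×41.38 + 0.0400×103.66 + 0.1800×97.76 = 32.9858 per 100,000.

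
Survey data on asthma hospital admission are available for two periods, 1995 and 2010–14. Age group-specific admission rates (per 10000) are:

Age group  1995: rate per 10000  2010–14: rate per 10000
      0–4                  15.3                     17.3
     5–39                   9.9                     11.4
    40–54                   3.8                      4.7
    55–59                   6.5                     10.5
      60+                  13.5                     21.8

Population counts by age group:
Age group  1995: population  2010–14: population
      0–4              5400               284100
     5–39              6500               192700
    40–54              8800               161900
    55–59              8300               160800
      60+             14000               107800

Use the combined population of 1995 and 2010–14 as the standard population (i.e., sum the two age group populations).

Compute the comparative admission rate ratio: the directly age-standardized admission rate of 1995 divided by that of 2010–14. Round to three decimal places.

Combined standard total = 950300; weights = 0.3046, 0.2096, 0.1796, 0.1779, 0.1282.
1995: 0.3046×15.3 + 0.2096×9.9 + 0.1796×3.8 + 0.1779×6.5 + 0.1282×13.5 = 10.3057 per 10000.
2010–14: 0.3046×17.3 + 0.2096×11.4 + 0.1796×4.7 + 0.1779×10.5 + 0.1282×21.8 = 13.1667 per 10000.
Ratio = 10.3057 ÷ 13.1667 = 0.78271.

0.783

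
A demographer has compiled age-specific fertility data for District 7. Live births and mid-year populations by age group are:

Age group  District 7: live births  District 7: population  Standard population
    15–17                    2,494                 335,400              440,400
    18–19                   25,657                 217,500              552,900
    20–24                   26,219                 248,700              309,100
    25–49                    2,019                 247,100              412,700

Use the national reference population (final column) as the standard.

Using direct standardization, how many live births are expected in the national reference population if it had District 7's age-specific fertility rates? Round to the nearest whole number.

Age-specific rates per 1,000 for District 7: 7.436, 117.963, 105.424, 8.171.
Expected live births = Σ (standard pop × age-specific rate ÷ 1,000)
= 440,400×7.436/1,000 + 552,900×117.963/1,000 + 309,100×105.424/1,000 + 412,700×8.171/1,000
= 3274.77 + 65221.86 + 32586.62 + 3372.08 = 104455.34.

104455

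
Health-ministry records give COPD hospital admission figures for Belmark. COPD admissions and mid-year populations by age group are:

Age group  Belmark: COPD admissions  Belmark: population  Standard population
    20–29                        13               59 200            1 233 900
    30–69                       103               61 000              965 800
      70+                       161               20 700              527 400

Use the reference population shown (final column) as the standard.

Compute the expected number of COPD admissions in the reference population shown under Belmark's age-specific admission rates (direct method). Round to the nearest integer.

Age-specific rates per 10 000 for Belmark: 2.20, 16.89, 77.78.
Expected COPD admissions = Σ (standard pop × age-specific rate ÷ 10 000)
= 1 233 900×2.20/10 000 + 965 800×16.89/10 000 + 527 400×77.78/10 000
= 270.96 + 1630.78 + 4102.00 = 6003.73.

6004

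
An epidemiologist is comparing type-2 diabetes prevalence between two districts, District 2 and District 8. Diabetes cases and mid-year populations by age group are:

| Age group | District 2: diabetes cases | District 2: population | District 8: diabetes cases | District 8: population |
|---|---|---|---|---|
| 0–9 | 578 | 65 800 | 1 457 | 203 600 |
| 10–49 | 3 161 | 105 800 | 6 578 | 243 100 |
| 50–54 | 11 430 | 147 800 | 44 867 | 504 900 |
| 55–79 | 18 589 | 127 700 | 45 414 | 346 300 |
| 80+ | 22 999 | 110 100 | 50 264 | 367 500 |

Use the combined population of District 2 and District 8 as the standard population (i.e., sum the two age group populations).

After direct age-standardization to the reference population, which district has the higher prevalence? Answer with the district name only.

District 2

Age-specific rates per 1 000 for District 2: 8.784, 29.877, 77.334, 145.568, 208.892.
For District 8: 7.156, 27.059, 88.863, 131.141, 136.773.
Combined standard total = 2 222 600; weights = 0.1212, 0.1570, 0.2937, 0.2133, 0.2149.
District 2: 0.1212×8.784 + 0.1570×29.877 + 0.2937×77.334 + 0.2133×145.568 + 0.2149×208.892 = 104.3969 per 1 000.
District 8: 0.1212×7.156 + 0.1570×27.059 + 0.2937×88.863 + 0.2133×131.141 + 0.2149×136.773 = 88.5688 per 1 000.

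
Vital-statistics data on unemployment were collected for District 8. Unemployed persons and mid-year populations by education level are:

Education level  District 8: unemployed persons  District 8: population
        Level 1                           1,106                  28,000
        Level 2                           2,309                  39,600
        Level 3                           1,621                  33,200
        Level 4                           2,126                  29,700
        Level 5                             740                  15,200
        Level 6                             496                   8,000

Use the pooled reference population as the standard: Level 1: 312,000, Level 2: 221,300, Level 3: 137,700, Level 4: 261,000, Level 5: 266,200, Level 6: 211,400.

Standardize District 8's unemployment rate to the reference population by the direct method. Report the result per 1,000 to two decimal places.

Education-specific rates per 1,000 for District 8: 39.500, 58.308, 48.825, 71.582, 48.684, 62.000.
Standard total = 1,409,600; weights = 0.2213, 0.1570, 0.0977, 0.1852, 0.1888, 0.1500.
Standardized rate: 0.2213×39.500 + 0.1570×58.308 + 0.0977×48.825 + 0.1852×71.582 + 0.1888×48.684 + 0.1500×62.000 = 54.4129 per 1,000.

54.41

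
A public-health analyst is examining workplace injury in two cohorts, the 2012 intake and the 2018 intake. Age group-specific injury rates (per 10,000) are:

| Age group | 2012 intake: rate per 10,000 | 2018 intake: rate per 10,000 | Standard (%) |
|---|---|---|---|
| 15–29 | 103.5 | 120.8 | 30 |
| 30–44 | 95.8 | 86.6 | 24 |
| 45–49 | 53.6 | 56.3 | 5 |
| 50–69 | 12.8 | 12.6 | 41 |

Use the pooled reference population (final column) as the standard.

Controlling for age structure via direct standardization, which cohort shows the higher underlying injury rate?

Standard weights: 0.30, 0.24, 0.05, 0.41.
The 2012 intake: 0.3000×103.5 + 0.2400×95.8 + 0.0500×53.6 + 0.4100×12.8 = 61.9700 per 10,000.
The 2018 intake: 0.3000×120.8 + 0.2400×86.6 + 0.0500×56.3 + 0.4100×12.6 = 65.0050 per 10,000.

2018 intake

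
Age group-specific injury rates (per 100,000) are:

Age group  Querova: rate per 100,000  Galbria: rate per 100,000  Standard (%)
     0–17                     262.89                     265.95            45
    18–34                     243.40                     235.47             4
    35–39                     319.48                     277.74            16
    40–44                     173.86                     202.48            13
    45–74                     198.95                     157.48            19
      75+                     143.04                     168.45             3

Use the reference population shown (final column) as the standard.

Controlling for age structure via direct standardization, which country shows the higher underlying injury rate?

Querova

Standard weights: 0.45, 0.04, 0.16, 0.13, 0.19, 0.03.
Querova: 0.4500×262.89 + 0.0400×243.40 + 0.1600×319.48 + 0.1300×173.86 + 0.1900×198.95 + 0.0300×143.04 = 243.8468 per 100,000.
Galbria: 0.4500×265.95 + 0.0400×235.47 + 0.1600×277.74 + 0.1300×202.48 + 0.1900×157.48 + 0.0300×168.45 = 234.8318 per 100,000.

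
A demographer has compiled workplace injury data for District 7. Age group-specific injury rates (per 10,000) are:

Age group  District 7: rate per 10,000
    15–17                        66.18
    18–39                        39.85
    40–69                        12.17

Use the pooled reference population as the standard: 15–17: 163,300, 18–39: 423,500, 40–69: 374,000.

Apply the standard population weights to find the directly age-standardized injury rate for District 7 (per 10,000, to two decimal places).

33.55

Standard total = 960,800; weights = 0.1700, 0.4408, 0.3893.
Standardized rate: 0.1700×66.18 + 0.4408×39.85 + 0.3893×12.17 = 33.5504 per 10,000.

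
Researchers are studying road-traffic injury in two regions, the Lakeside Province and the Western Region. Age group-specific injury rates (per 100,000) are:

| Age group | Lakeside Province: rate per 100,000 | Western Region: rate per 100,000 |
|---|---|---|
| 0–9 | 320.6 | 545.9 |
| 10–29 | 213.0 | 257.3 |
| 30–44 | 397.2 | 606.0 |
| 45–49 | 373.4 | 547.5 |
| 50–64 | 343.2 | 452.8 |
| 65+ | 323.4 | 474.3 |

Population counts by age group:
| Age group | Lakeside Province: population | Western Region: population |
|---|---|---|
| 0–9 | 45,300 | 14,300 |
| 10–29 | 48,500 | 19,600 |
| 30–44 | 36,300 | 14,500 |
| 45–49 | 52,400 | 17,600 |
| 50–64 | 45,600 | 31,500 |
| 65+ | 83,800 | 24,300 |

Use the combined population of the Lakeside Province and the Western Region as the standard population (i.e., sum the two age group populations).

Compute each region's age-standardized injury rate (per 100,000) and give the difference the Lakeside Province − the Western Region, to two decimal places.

-147.57

Combined standard total = 433,700; weights = 0.1374, 0.1570, 0.1171, 0.1614, 0.1778, 0.2493.
The Lakeside Province: 0.1374×320.6 + 0.1570×213.0 + 0.1171×397.2 + 0.1614×373.4 + 0.1778×343.2 + 0.2493×323.4 = 325.9144 per 100,000.
The Western Region: 0.1374×545.9 + 0.1570×257.3 + 0.1171×606.0 + 0.1614×547.5 + 0.1778×452.8 + 0.2493×474.3 = 473.4846 per 100,000.
Difference = 325.9144 − 473.4846 = -147.5702.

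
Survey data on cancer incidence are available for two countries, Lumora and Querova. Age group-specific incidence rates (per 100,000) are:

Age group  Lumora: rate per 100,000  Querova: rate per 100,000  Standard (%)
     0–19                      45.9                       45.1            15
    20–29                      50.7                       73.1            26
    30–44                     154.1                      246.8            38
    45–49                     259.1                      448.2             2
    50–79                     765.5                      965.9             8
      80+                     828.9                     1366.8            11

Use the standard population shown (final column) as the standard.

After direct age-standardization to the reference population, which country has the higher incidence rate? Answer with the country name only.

Querova

Standard weights: 0.15, 0.26, 0.38, 0.02, 0.08, 0.11.
Lumora: 0.1500×45.9 + 0.2600×50.7 + 0.3800×154.1 + 0.0200×259.1 + 0.0800×765.5 + 0.1100×828.9 = 236.2260 per 100,000.
Querova: 0.1500×45.1 + 0.2600×73.1 + 0.3800×246.8 + 0.0200×448.2 + 0.0800×965.9 + 0.1100×1366.8 = 356.1390 per 100,000.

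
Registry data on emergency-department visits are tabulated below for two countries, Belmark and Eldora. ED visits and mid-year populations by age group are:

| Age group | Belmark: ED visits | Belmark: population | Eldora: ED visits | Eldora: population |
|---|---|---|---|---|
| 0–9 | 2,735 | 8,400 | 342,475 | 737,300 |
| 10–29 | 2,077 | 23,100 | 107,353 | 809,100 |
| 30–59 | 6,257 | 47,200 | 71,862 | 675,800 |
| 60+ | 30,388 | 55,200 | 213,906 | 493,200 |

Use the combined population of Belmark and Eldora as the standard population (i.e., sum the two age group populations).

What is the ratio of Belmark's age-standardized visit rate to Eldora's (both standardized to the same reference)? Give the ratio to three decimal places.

Age-specific rates per 1,000 for Belmark: 325.595, 89.913, 132.564, 550.507.
For Eldora: 464.499, 132.682, 106.336, 433.710.
Combined standard total = 2,849,300; weights = 0.2617, 0.2921, 0.2537, 0.1925.
Belmark: 0.2617×325.595 + 0.2921×89.913 + 0.2537×132.564 + 0.1925×550.507 = 251.0666 per 1,000.
Eldora: 0.2617×464.499 + 0.2921×132.682 + 0.2537×106.336 + 0.1925×433.710 = 270.7762 per 1,000.
Ratio = 251.0666 ÷ 270.7762 = 0.92721.

0.927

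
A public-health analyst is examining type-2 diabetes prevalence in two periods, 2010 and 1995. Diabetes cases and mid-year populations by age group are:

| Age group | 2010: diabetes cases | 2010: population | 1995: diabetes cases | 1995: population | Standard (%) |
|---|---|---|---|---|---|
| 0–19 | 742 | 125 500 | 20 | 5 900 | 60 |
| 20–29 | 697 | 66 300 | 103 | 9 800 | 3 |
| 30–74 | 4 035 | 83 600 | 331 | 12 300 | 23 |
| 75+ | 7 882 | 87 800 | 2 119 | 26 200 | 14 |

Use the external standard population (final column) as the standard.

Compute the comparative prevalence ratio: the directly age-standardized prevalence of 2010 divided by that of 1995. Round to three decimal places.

1.386

Age-specific rates per 1 000 for 2010: 5.912, 10.513, 48.266, 89.772.
For 1995: 3.390, 10.510, 26.911, 80.878.
Standard weights: 0.60, 0.03, 0.23, 0.14.
2010: 0.6000×5.912 + 0.0300×10.513 + 0.2300×48.266 + 0.1400×89.772 = 27.5320 per 1 000.
1995: 0.6000×3.390 + 0.0300×10.510 + 0.2300×26.911 + 0.1400×80.878 = 19.8615 per 1 000.
Ratio = 27.5320 ÷ 19.8615 = 1.38620.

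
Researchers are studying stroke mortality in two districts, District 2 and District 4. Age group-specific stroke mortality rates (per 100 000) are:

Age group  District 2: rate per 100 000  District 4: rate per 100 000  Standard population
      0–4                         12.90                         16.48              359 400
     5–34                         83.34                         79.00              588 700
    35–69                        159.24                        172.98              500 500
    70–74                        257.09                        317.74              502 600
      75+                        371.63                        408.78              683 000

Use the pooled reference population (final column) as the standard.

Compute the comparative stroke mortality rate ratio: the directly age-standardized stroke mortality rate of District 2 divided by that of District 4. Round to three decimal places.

Standard total = 2 634 200; weights = 0.1364, 0.2235, 0.1900, 0.1908, 0.2593.
District 2: 0.1364×12.90 + 0.2235×83.34 + 0.1900×159.24 + 0.1908×257.09 + 0.2593×371.63 = 196.0500 per 100 000.
District 4: 0.1364×16.48 + 0.2235×79.00 + 0.1900×172.98 + 0.1908×317.74 + 0.2593×408.78 = 219.3833 per 100 000.
Ratio = 196.0500 ÷ 219.3833 = 0.89364.

0.894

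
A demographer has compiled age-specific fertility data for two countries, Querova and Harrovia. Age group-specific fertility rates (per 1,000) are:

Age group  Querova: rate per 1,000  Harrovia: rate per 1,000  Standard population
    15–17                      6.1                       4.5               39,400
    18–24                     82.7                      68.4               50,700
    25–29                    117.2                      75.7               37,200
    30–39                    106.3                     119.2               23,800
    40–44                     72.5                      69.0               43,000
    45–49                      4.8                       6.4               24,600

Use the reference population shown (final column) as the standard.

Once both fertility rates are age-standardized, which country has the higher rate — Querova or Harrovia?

Standard total = 218,700; weights = 0.1802, 0.2318, 0.1701, 0.1088, 0.1966, 0.1125.
Querova: 0.1802×6.1 + 0.2318×82.7 + 0.1701×117.2 + 0.1088×106.3 + 0.1966×72.5 + 0.1125×4.8 = 66.5688 per 1,000.
Harrovia: 0.1802×4.5 + 0.2318×68.4 + 0.1701×75.7 + 0.1088×119.2 + 0.1966×69.0 + 0.1125×6.4 = 56.8021 per 1,000.

Querova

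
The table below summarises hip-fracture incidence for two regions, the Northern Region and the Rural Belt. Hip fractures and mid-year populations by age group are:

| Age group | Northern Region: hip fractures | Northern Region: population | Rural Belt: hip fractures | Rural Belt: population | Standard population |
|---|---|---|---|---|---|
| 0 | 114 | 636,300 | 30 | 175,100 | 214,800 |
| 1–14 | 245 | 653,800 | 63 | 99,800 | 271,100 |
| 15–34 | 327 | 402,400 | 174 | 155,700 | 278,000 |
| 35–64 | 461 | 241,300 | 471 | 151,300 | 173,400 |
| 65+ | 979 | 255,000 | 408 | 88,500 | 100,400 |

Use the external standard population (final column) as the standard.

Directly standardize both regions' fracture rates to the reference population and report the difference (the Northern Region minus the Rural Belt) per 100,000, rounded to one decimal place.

-42.3

Age-specific rates per 100,000 for the Northern Region: 17.92, 37.47, 81.26, 191.05, 383.92.
For the Rural Belt: 17.13, 63.13, 111.75, 311.30, 461.02.
Standard total = 1,037,700; weights = 0.2070, 0.2613, 0.2679, 0.1671, 0.0968.
The Northern Region: 0.2070×17.92 + 0.2613×37.47 + 0.2679×81.26 + 0.1671×191.05 + 0.0968×383.92 = 104.3383 per 100,000.
The Rural Belt: 0.2070×17.13 + 0.2613×63.13 + 0.2679×111.75 + 0.1671×311.30 + 0.0968×461.02 = 146.6002 per 100,000.
Difference = 104.3383 − 146.6002 = -42.2619.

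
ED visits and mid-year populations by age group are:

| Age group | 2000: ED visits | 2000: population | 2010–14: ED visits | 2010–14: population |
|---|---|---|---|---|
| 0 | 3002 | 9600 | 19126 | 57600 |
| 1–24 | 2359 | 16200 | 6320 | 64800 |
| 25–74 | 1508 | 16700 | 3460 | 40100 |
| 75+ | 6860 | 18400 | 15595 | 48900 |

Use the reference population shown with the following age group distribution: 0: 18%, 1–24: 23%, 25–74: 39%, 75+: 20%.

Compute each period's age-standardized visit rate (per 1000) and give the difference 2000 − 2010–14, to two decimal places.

Age-specific rates per 1000 for 2000: 312.708, 145.617, 90.299, 372.826.
For 2010–14: 332.049, 97.531, 86.284, 318.916.
Standard weights: 0.18, 0.23, 0.39, 0.20.
2000: 0.1800×312.708 + 0.2300×145.617 + 0.3900×90.299 + 0.2000×372.826 = 199.5615 per 1000.
2010–14: 0.1800×332.049 + 0.2300×97.531 + 0.3900×86.284 + 0.2000×318.916 = 179.6350 per 1000.
Difference = 199.5615 − 179.6350 = 19.9265.

19.93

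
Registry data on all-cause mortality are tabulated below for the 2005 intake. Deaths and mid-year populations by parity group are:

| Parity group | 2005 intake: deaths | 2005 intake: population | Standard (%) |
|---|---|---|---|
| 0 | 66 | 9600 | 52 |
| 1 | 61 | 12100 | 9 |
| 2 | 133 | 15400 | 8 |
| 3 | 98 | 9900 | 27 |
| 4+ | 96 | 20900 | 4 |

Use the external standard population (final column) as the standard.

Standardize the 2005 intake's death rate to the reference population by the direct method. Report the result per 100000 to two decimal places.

Parity-specific rates per 100000 for the 2005 intake: 687.50, 504.13, 863.64, 989.90, 459.33.
Standard weights: 0.52, 0.09, 0.08, 0.27, 0.04.
Standardized rate: 0.5200×687.50 + 0.0900×504.13 + 0.0800×863.64 + 0.2700×989.90 + 0.0400×459.33 = 757.6087 per 100000.

757.61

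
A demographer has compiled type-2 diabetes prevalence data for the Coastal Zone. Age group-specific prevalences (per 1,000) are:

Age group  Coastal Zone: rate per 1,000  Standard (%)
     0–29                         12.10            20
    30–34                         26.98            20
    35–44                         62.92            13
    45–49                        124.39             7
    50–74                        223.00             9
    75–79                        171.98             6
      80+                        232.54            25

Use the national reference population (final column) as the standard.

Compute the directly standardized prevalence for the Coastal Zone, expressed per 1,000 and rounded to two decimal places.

113.23

Standard weights: 0.20, 0.20, 0.13, 0.07, 0.09, 0.06, 0.25.
Standardized rate: 0.2000×12.10 + 0.2000×26.98 + 0.1300×62.92 + 0.0700×124.39 + 0.0900×223.00 + 0.0600×171.98 + 0.2500×232.54 = 113.2267 per 1,000.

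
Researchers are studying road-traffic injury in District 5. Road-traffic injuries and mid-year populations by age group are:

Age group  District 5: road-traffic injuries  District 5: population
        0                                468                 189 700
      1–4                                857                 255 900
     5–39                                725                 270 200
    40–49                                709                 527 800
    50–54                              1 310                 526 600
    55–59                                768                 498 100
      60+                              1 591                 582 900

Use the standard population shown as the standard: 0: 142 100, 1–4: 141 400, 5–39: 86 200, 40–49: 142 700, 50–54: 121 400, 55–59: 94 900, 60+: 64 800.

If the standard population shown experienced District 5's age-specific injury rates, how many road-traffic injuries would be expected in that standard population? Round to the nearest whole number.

1872

Age-specific rates per 100 000 for District 5: 246.71, 334.90, 268.32, 134.33, 248.77, 154.19, 272.95.
Expected road-traffic injuries = Σ (standard pop × age-specific rate ÷ 100 000)
= 142 100×246.71/100 000 + 141 400×334.90/100 000 + 86 200×268.32/100 000 + 142 700×134.33/100 000 + 121 400×248.77/100 000 + 94 900×154.19/100 000 + 64 800×272.95/100 000
= 350.57 + 473.54 + 231.29 + 191.69 + 302.00 + 146.32 + 176.87 = 1872.29.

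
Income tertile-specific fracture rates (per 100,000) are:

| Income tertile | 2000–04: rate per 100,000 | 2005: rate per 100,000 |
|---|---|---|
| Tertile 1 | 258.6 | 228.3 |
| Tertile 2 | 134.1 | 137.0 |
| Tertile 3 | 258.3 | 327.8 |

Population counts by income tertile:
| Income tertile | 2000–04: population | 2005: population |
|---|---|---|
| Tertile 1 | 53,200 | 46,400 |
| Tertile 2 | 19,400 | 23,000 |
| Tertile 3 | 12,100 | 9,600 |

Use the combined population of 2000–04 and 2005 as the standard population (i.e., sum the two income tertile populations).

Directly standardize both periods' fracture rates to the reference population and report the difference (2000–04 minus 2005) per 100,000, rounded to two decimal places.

Combined standard total = 163,700; weights = 0.6084, 0.2590, 0.1326.
2000–04: 0.6084×258.6 + 0.2590×134.1 + 0.1326×258.3 = 226.3134 per 100,000.
2005: 0.6084×228.3 + 0.2590×137.0 + 0.1326×327.8 = 217.8420 per 100,000.
Difference = 226.3134 − 217.8420 = 8.4714.

8.47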